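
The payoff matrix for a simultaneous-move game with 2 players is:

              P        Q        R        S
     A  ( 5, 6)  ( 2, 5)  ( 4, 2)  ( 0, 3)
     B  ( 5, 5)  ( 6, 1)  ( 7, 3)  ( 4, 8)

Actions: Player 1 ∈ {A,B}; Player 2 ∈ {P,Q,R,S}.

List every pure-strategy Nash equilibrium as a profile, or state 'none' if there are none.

(A,P): NE
(A,Q): not NE [P1→B gives 6>2; P2→P gives 6>5]
(A,R): not NE [P1→B gives 7>4; P2→P gives 6>2]
(A,S): not NE [P1→B gives 4>0; P2→P gives 6>3]
(B,P): not NE [P2→S gives 8>5]
(B,Q): not NE [P2→S gives 8>1]
(B,R): not NE [P2→S gives 8>3]
(B,S): NE

NE set: (A,P), (B,S)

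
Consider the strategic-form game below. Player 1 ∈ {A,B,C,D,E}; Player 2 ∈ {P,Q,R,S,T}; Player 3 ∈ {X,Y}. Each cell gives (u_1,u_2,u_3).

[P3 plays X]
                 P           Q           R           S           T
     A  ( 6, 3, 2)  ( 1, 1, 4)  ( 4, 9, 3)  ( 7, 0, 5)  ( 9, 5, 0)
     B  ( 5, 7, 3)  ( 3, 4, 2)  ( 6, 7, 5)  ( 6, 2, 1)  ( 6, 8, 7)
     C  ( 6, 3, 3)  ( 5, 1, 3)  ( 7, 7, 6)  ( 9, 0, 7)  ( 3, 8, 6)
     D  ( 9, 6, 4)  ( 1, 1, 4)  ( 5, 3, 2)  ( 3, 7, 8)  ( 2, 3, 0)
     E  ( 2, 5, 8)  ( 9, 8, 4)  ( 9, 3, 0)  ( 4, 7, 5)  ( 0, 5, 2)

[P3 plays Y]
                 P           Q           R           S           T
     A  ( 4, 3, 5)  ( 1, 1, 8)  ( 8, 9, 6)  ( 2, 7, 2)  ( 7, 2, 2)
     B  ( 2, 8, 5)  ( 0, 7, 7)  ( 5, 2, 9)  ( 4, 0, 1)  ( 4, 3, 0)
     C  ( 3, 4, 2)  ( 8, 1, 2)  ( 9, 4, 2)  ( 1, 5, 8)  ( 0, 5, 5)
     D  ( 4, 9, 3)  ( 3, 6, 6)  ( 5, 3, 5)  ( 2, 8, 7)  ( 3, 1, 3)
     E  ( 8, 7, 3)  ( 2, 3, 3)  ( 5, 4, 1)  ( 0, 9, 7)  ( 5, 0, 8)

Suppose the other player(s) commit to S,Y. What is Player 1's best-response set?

argmax u_1 = {B}

u_1(A vs S,Y) = 2
u_1(B vs S,Y) = 4
u_1(C vs S,Y) = 1
u_1(D vs S,Y) = 2
u_1(E vs S,Y) = 0
max payoff 4 at {B}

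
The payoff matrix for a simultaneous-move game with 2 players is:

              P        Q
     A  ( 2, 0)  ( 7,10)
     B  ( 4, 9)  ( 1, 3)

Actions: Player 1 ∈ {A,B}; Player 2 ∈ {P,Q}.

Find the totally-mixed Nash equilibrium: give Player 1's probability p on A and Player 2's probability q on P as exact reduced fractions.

P1 indiff ⇒ q·2+(1-q)·7 = q·4+(1-q)·1 ⇒ q(-2) = (1-q)(-6) ⇒ q = 3/4
P2 indiff ⇒ p·0+(1-p)·9 = p·10+(1-p)·3 ⇒ p(-10) = (1-p)(-6) ⇒ p = 3/8

p=3/8, q=3/4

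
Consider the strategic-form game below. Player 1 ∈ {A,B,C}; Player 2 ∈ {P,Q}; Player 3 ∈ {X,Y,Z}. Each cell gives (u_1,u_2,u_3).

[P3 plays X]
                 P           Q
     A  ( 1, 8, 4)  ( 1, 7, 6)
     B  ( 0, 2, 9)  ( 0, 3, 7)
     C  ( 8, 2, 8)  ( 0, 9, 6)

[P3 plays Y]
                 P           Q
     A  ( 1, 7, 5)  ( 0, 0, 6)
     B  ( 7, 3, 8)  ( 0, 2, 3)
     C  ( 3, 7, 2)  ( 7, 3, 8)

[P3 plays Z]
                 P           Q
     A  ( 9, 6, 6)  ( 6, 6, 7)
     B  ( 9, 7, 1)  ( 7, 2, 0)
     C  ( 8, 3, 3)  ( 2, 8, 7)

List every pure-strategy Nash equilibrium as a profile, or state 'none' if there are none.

(A,P,X): not NE [P1→C gives 8>1; P3→Z gives 6>4]
(A,P,Y): not NE [P1→B gives 7>1; P3→Z gives 6>5]
(A,P,Z): NE
(A,Q,X): not NE [P2→P gives 8>7; P3→Z gives 7>6]
(A,Q,Y): not NE [P1→C gives 7>0; P2→P gives 7>0; P3→Z gives 7>6]
(A,Q,Z): not NE [P1→B gives 7>6]
(B,P,X): not NE [P1→C gives 8>0; P2→Q gives 3>2]
(B,P,Y): not NE [P3→X gives 9>8]
(B,P,Z): not NE [P3→X gives 9>1]
(B,Q,X): not NE [P1→A gives 1>0]
(B,Q,Y): not NE [P1→C gives 7>0; P2→P gives 3>2; P3→X gives 7>3]
(B,Q,Z): not NE [P2→P gives 7>2; P3→X gives 7>0]
(C,P,X): not NE [P2→Q gives 9>2]
(C,P,Y): not NE [P1→B gives 7>3; P3→X gives 8>2]
(C,P,Z): not NE [P1→B gives 9>8; P2→Q gives 8>3; P3→X gives 8>3]
(C,Q,X): not NE [P1→A gives 1>0; P3→Y gives 8>6]
(C,Q,Y): not NE [P2→P gives 7>3]
(C,Q,Z): not NE [P1→B gives 7>2; P3→Y gives 8>7]

Nash profiles: (A,P,Z)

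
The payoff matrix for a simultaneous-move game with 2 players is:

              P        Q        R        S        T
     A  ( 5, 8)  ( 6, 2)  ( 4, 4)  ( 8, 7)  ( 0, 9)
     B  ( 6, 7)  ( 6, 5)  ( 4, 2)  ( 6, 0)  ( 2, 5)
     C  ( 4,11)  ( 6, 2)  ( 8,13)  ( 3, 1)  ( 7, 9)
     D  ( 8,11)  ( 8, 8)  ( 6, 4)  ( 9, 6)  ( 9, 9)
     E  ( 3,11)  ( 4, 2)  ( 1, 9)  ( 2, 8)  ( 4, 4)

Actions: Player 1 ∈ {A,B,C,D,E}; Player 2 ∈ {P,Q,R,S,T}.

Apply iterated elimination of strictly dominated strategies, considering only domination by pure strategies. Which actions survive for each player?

P1 drop A (D beats it: P:8>5 Q:8>6 R:6>4 S:9>8 T:9>0)
P1 drop B (D beats it: P:8>6 Q:8>6 R:6>4 S:9>6 T:9>2)
P1 drop E (C beats it: P:4>3 Q:6>4 R:8>1 S:3>2 T:7>4)
P2 drop Q (P beats it: C:11>2 D:11>8)
P2 drop S (P beats it: C:11>1 D:11>6)
P2 drop T (P beats it: C:11>9 D:11>9)
P1→{C,D} P2→{P,R}

Remaining: P1:{C,D} P2:{P,R}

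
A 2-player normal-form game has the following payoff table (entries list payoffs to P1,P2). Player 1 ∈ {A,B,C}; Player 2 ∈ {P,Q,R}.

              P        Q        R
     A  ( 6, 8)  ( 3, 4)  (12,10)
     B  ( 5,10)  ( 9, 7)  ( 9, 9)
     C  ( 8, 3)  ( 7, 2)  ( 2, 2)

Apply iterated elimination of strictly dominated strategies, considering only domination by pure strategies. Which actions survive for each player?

P2 drop Q (P beats it: A:8>4 B:10>7 C:3>2)
P1 drop B (A beats it: P:6>5 R:12>9)
P1→{A,C} P2→{P,R}

Remaining: P1:{A,C} P2:{P,R}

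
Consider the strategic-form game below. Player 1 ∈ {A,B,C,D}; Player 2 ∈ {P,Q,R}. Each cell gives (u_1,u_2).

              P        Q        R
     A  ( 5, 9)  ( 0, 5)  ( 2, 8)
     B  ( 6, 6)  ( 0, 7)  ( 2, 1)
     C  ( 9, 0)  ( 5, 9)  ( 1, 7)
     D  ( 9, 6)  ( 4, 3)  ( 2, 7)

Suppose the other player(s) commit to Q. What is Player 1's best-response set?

P1 best: {C}

u_1(A vs Q) = 0
u_1(B vs Q) = 0
u_1(C vs Q) = 5
u_1(D vs Q) = 4
max payoff 5 at {C}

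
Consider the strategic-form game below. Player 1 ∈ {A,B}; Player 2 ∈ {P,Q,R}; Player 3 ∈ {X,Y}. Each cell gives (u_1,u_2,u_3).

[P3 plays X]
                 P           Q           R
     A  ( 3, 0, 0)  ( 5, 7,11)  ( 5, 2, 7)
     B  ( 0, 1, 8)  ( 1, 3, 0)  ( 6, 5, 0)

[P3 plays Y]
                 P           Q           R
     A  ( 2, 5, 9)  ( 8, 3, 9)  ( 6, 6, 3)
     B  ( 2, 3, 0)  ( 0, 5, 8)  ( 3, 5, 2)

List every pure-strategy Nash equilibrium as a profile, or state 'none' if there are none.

PSNE = {(A,Q,X)}

(A,P,X): not NE [P2→Q gives 7>0; P3→Y gives 9>0]
(A,P,Y): not NE [P2→R gives 6>5]
(A,Q,X): NE
(A,Q,Y): not NE [P2→R gives 6>3; P3→X gives 11>9]
(A,R,X): not NE [P1→B gives 6>5; P2→Q gives 7>2]
(A,R,Y): not NE [P3→X gives 7>3]
(B,P,X): not NE [P1→A gives 3>0; P2→R gives 5>1]
(B,P,Y): not NE [P2→R gives 5>3; P3→X gives 8>0]
(B,Q,X): not NE [P1→A gives 5>1; P2→R gives 5>3; P3→Y gives 8>0]
(B,Q,Y): not NE [P1→A gives 8>0]
(B,R,X): not NE [P3→Y gives 2>0]
(B,R,Y): not NE [P1→A gives 6>3]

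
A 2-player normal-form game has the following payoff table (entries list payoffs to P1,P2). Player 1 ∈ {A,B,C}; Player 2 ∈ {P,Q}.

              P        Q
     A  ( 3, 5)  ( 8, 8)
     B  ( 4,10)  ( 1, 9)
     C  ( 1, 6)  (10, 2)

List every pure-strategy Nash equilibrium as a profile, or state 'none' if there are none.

(A,P): not NE [P1→B gives 4>3; P2→Q gives 8>5]
(A,Q): not NE [P1→C gives 10>8]
(B,P): NE
(B,Q): not NE [P1→C gives 10>1; P2→P gives 10>9]
(C,P): not NE [P1→B gives 4>1]
(C,Q): not NE [P2→P gives 6>2]

PSNE = {(B,P)}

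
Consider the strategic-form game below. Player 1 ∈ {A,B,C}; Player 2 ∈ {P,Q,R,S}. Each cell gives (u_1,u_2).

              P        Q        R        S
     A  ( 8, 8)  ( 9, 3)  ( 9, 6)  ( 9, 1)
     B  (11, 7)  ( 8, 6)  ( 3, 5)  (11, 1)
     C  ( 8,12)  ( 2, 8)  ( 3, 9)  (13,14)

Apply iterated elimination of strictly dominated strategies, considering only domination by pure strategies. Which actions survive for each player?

IESDS → P1:{B,C} P2:{P,S}

P2 drop Q (P beats it: A:8>3 B:7>6 C:12>8)
P2 drop R (P beats it: A:8>6 B:7>5 C:12>9)
P1 drop A (B beats it: P:11>8 S:11>9)
P1→{B,C} P2→{P,S}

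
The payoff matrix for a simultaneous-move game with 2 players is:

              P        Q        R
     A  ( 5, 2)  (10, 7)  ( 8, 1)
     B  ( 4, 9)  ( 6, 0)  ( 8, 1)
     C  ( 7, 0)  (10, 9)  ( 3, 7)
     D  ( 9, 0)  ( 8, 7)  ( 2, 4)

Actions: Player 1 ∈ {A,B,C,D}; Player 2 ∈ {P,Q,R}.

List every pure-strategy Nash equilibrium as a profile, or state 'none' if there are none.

NE set: (A,Q), (C,Q)

(A,P): not NE [P1→D gives 9>5; P2→Q gives 7>2]
(A,Q): NE
(A,R): not NE [P2→Q gives 7>1]
(B,P): not NE [P1→D gives 9>4]
(B,Q): not NE [P1→C gives 10>6; P2→P gives 9>0]
(B,R): not NE [P2→P gives 9>1]
(C,P): not NE [P1→D gives 9>7; P2→Q gives 9>0]
(C,Q): NE
(C,R): not NE [P1→B gives 8>3; P2→Q gives 9>7]
(D,P): not NE [P2→Q gives 7>0]
(D,Q): not NE [P1→C gives 10>8]
(D,R): not NE [P1→B gives 8>2; P2→Q gives 7>4]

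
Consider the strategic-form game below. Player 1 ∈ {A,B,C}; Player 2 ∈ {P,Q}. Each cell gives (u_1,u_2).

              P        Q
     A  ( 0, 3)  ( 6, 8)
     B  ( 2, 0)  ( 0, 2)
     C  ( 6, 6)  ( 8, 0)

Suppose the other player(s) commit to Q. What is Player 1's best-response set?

u_1(A vs Q) = 6
u_1(B vs Q) = 0
u_1(C vs Q) = 8
max payoff 8 at {C}

BR_1 = {C}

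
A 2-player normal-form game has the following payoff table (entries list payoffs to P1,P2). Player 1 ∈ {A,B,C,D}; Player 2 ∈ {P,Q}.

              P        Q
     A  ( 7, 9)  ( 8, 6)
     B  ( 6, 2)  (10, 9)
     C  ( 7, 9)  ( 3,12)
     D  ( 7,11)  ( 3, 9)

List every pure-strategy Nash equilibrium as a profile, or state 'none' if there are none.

(A,P): NE
(A,Q): not NE [P1→B gives 10>8; P2→P gives 9>6]
(B,P): not NE [P1→D gives 7>6; P2→Q gives 9>2]
(B,Q): NE
(C,P): not NE [P2→Q gives 12>9]
(C,Q): not NE [P1→B gives 10>3]
(D,P): NE
(D,Q): not NE [P1→B gives 10>3; P2→P gives 11>9]

Nash profiles: (A,P), (B,Q), (D,P)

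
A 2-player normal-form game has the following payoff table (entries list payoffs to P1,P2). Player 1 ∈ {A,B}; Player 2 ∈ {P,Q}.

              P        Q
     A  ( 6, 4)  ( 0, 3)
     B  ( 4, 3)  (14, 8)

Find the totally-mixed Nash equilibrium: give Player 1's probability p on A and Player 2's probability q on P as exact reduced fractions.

P1 indiff ⇒ q·6+(1-q)·0 = q·4+(1-q)·14 ⇒ q(2) = (1-q)(14) ⇒ q = 7/8
P2 indiff ⇒ p·4+(1-p)·3 = p·3+(1-p)·8 ⇒ p(1) = (1-p)(5) ⇒ p = 5/6

(p,q) = (5/6, 7/8)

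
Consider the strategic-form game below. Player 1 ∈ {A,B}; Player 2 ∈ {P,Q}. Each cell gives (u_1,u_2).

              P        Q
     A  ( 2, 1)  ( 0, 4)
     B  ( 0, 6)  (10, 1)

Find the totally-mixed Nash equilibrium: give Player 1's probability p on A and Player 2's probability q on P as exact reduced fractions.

P1 indiff ⇒ q·2+(1-q)·0 = q·0+(1-q)·10 ⇒ q(2) = (1-q)(10) ⇒ q = 5/6
P2 indiff ⇒ p·1+(1-p)·6 = p·4+(1-p)·1 ⇒ p(-3) = (1-p)(-5) ⇒ p = 5/8

p=5/8, q=5/6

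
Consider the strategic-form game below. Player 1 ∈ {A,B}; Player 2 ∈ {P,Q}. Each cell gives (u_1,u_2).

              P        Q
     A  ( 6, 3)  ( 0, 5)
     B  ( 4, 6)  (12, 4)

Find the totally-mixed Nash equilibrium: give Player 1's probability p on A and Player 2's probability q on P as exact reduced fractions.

(p,q) = (1/2, 6/7)

P1 indiff ⇒ q·6+(1-q)·0 = q·4+(1-q)·12 ⇒ q(2) = (1-q)(12) ⇒ q = 6/7
P2 indiff ⇒ p·3+(1-p)·6 = p·5+(1-p)·4 ⇒ p(-2) = (1-p)(-2) ⇒ p = 1/2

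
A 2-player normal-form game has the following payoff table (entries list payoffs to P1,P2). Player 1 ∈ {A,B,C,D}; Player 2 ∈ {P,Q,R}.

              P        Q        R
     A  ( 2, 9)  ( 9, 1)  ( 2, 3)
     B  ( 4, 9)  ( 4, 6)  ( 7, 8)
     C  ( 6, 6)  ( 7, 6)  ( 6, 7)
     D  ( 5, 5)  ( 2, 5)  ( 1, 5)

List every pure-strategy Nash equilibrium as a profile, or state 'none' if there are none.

Equilibria: none

(A,P): not NE [P1→C gives 6>2]
(A,Q): not NE [P2→P gives 9>1]
(A,R): not NE [P1→B gives 7>2; P2→P gives 9>3]
(B,P): not NE [P1→C gives 6>4]
(B,Q): not NE [P1→A gives 9>4; P2→P gives 9>6]
(B,R): not NE [P2→P gives 9>8]
(C,P): not NE [P2→R gives 7>6]
(C,Q): not NE [P1→A gives 9>7; P2→R gives 7>6]
(C,R): not NE [P1→B gives 7>6]
(D,P): not NE [P1→C gives 6>5]
(D,Q): not NE [P1→A gives 9>2]
(D,R): not NE [P1→B gives 7>1]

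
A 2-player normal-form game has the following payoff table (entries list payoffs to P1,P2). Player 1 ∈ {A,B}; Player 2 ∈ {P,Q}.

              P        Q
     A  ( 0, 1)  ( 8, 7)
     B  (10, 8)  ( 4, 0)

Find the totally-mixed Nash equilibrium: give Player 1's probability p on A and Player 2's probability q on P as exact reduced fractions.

(p,q) = (4/7, 2/7)

P1 indiff ⇒ q·0+(1-q)·8 = q·10+(1-q)·4 ⇒ q(-10) = (1-q)(-4) ⇒ q = 2/7
P2 indiff ⇒ p·1+(1-p)·8 = p·7+(1-p)·0 ⇒ p(-6) = (1-p)(-8) ⇒ p = 4/7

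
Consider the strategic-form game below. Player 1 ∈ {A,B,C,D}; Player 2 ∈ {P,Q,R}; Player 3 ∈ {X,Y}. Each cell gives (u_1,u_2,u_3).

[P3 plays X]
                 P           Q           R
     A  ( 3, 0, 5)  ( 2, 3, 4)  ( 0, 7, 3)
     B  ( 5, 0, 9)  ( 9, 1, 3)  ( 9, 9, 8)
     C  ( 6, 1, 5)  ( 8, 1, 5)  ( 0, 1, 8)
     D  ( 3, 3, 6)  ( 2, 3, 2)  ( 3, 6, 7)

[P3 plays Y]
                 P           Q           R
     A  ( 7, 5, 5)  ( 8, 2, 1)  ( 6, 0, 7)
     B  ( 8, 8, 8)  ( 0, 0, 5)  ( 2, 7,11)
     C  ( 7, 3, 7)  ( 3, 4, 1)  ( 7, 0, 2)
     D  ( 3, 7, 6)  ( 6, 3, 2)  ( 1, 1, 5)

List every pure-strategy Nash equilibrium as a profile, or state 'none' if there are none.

No pure NE.

(A,P,X): not NE [P1→C gives 6>3; P2→R gives 7>0]
(A,P,Y): not NE [P1→B gives 8>7]
(A,Q,X): not NE [P1→B gives 9>2; P2→R gives 7>3]
(A,Q,Y): not NE [P2→P gives 5>2; P3→X gives 4>1]
(A,R,X): not NE [P1→B gives 9>0; P3→Y gives 7>3]
(A,R,Y): not NE [P1→C gives 7>6; P2→P gives 5>0]
(B,P,X): not NE [P1→C gives 6>5; P2→R gives 9>0]
(B,P,Y): not NE [P3→X gives 9>8]
(B,Q,X): not NE [P2→R gives 9>1; P3→Y gives 5>3]
(B,Q,Y): not NE [P1→A gives 8>0; P2→P gives 8>0]
(B,R,X): not NE [P3→Y gives 11>8]
(B,R,Y): not NE [P1→C gives 7>2; P2→P gives 8>7]
(C,P,X): not NE [P3→Y gives 7>5]
(C,P,Y): not NE [P1→B gives 8>7; P2→Q gives 4>3]
(C,Q,X): not NE [P1→B gives 9>8]
(C,Q,Y): not NE [P1→A gives 8>3; P3→X gives 5>1]
(C,R,X): not NE [P1→B gives 9>0]
(C,R,Y): not NE [P2→Q gives 4>0; P3→X gives 8>2]
(D,P,X): not NE [P1→C gives 6>3; P2→R gives 6>3]
(D,P,Y): not NE [P1→B gives 8>3]
(D,Q,X): not NE [P1→B gives 9>2; P2→R gives 6>3]
(D,Q,Y): not NE [P1→A gives 8>6; P2→P gives 7>3]
(D,R,X): not NE [P1→B gives 9>3]
(D,R,Y): not NE [P1→C gives 7>1; P2→P gives 7>1; P3→X gives 7>5]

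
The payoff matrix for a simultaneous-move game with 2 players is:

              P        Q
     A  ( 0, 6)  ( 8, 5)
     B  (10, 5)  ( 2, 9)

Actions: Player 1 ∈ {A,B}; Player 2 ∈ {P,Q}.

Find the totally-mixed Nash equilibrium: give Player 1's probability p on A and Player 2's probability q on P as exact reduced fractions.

P1 indiff ⇒ q·0+(1-q)·8 = q·10+(1-q)·2 ⇒ q(-10) = (1-q)(-6) ⇒ q = 3/8
P2 indiff ⇒ p·6+(1-p)·5 = p·5+(1-p)·9 ⇒ p(1) = (1-p)(4) ⇒ p = 4/5

P1 mixes 4/5 on A; P2 mixes 3/8 on P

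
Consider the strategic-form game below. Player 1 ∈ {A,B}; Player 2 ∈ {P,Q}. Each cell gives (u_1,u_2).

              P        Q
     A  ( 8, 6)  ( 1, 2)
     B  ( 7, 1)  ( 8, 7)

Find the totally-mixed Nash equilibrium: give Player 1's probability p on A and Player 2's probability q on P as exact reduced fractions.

P1 indiff ⇒ q·8+(1-q)·1 = q·7+(1-q)·8 ⇒ q(1) = (1-q)(7) ⇒ q = 7/8
P2 indiff ⇒ p·6+(1-p)·1 = p·2+(1-p)·7 ⇒ p(4) = (1-p)(6) ⇒ p = 3/5

(p,q) = (3/5, 7/8)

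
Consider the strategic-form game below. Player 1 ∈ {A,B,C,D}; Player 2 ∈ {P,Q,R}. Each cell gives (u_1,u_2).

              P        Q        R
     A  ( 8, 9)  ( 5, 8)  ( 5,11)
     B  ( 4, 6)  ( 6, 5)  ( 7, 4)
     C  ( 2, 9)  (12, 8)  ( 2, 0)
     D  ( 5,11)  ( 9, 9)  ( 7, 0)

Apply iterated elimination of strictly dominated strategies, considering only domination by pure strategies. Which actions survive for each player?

P2 drop Q (P beats it: A:9>8 B:6>5 C:9>8 D:11>9)
P1 drop C (A beats it: P:8>2 R:5>2)
P1→{A,B,D} P2→{P,R}

Remaining: P1:{A,B,D} P2:{P,R}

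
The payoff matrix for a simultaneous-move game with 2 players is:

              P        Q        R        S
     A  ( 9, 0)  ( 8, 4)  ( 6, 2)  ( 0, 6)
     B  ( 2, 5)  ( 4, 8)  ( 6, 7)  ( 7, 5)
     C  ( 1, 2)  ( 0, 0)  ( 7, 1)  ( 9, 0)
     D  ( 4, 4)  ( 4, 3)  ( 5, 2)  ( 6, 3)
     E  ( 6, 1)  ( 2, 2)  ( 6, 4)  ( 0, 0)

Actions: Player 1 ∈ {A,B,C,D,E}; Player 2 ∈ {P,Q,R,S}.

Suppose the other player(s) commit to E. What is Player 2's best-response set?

BR_2 = {R}

u_2(P vs E) = 1
u_2(Q vs E) = 2
u_2(R vs E) = 4
u_2(S vs E) = 0
max payoff 4 at {R}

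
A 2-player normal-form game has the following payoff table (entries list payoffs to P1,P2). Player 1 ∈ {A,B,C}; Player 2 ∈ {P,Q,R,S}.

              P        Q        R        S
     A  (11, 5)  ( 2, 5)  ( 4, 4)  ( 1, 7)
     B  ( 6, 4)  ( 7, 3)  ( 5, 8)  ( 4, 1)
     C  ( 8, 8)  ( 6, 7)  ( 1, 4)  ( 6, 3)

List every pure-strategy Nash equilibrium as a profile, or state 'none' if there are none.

PSNE = {(B,R)}

(A,P): not NE [P2→S gives 7>5]
(A,Q): not NE [P1→B gives 7>2; P2→S gives 7>5]
(A,R): not NE [P1→B gives 5>4; P2→S gives 7>4]
(A,S): not NE [P1→C gives 6>1]
(B,P): not NE [P1→A gives 11>6; P2→R gives 8>4]
(B,Q): not NE [P2→R gives 8>3]
(B,R): NE
(B,S): not NE [P1→C gives 6>4; P2→R gives 8>1]
(C,P): not NE [P1→A gives 11>8]
(C,Q): not NE [P1→B gives 7>6; P2→P gives 8>7]
(C,R): not NE [P1→B gives 5>1; P2→P gives 8>4]
(C,S): not NE [P2→P gives 8>3]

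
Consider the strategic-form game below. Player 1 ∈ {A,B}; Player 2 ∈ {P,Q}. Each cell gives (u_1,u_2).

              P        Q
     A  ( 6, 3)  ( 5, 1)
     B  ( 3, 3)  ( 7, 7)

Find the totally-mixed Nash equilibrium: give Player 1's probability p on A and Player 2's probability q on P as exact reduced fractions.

P1 mixes 2/3 on A; P2 mixes 2/5 on P

P1 indiff ⇒ q·6+(1-q)·5 = q·3+(1-q)·7 ⇒ q(3) = (1-q)(2) ⇒ q = 2/5
P2 indiff ⇒ p·3+(1-p)·3 = p·1+(1-p)·7 ⇒ p(2) = (1-p)(4) ⇒ p = 2/3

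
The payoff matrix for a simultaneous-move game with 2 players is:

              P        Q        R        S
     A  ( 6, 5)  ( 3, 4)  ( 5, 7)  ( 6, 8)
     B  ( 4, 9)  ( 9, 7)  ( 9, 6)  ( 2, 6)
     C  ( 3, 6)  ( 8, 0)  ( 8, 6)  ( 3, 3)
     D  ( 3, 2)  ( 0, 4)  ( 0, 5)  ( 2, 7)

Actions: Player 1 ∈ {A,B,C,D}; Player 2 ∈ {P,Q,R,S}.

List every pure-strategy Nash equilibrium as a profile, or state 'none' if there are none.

Nash profiles: (A,S)

(A,P): not NE [P2→S gives 8>5]
(A,Q): not NE [P1→B gives 9>3; P2→S gives 8>4]
(A,R): not NE [P1→B gives 9>5; P2→S gives 8>7]
(A,S): NE
(B,P): not NE [P1→A gives 6>4]
(B,Q): not NE [P2→P gives 9>7]
(B,R): not NE [P2→P gives 9>6]
(B,S): not NE [P1→A gives 6>2; P2→P gives 9>6]
(C,P): not NE [P1→A gives 6>3]
(C,Q): not NE [P1→B gives 9>8; P2→R gives 6>0]
(C,R): not NE [P1→B gives 9>8]
(C,S): not NE [P1→A gives 6>3; P2→R gives 6>3]
(D,P): not NE [P1→A gives 6>3; P2→S gives 7>2]
(D,Q): not NE [P1→B gives 9>0; P2→S gives 7>4]
(D,R): not NE [P1→B gives 9>0; P2→S gives 7>5]
(D,S): not NE [P1→A gives 6>2]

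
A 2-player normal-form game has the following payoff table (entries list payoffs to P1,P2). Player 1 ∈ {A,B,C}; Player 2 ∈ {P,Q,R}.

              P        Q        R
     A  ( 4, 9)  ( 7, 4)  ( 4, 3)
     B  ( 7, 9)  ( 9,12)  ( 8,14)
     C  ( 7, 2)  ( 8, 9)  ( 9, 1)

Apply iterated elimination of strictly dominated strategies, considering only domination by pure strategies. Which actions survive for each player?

P1 drop A (B beats it: P:7>4 Q:9>7 R:8>4)
P2 drop P (Q beats it: B:12>9 C:9>2)
P1→{B,C} P2→{Q,R}

Remaining: P1:{B,C} P2:{Q,R}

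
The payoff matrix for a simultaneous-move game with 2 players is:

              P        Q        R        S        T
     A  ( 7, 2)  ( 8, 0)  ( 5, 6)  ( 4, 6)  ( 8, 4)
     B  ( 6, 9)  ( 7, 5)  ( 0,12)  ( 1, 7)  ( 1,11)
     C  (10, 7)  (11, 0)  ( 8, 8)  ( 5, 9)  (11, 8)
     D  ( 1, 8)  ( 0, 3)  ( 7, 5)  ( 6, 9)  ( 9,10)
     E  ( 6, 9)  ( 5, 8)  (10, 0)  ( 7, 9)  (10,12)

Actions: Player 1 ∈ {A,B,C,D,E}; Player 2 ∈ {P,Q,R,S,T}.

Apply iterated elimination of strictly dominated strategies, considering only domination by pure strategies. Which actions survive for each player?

P1 drop A (C beats it: P:10>7 Q:11>8 R:8>5 S:5>4 T:11>8)
P1 drop B (C beats it: P:10>6 Q:11>7 R:8>0 S:5>1 T:11>1)
P1 drop D (E beats it: P:6>1 Q:5>0 R:10>7 S:7>6 T:10>9)
P2 drop P (T beats it: C:8>7 E:12>9)
P2 drop Q (S beats it: C:9>0 E:9>8)
P2 drop R (S beats it: C:9>8 E:9>0)
P1→{C,E} P2→{S,T}

Remaining: P1:{C,E} P2:{S,T}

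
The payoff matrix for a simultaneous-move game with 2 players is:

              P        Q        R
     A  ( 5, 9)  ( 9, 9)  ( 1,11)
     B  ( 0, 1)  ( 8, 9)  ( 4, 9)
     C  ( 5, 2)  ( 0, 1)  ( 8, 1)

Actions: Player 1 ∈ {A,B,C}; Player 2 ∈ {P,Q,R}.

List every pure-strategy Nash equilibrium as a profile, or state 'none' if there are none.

(A,P): not NE [P2→R gives 11>9]
(A,Q): not NE [P2→R gives 11>9]
(A,R): not NE [P1→C gives 8>1]
(B,P): not NE [P1→C gives 5>0; P2→R gives 9>1]
(B,Q): not NE [P1→A gives 9>8]
(B,R): not NE [P1→C gives 8>4]
(C,P): NE
(C,Q): not NE [P1→A gives 9>0; P2→P gives 2>1]
(C,R): not NE [P2→P gives 2>1]

PSNE = {(C,P)}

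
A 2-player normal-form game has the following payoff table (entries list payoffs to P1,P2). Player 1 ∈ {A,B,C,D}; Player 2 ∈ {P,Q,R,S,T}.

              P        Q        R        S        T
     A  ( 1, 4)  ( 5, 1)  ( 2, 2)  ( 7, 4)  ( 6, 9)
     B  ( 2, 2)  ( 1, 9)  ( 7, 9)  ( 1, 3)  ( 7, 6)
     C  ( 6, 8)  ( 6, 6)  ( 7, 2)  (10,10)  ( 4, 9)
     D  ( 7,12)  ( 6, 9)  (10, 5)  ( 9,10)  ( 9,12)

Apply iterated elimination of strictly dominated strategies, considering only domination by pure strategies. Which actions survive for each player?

P1 drop A (D beats it: P:7>1 Q:6>5 R:10>2 S:9>7 T:9>6)
P1 drop B (D beats it: P:7>2 Q:6>1 R:10>7 S:9>1 T:9>7)
P2 drop Q (P beats it: C:8>6 D:12>9)
P2 drop R (P beats it: C:8>2 D:12>5)
P1→{C,D} P2→{P,S,T}

IESDS → P1:{C,D} P2:{P,S,T}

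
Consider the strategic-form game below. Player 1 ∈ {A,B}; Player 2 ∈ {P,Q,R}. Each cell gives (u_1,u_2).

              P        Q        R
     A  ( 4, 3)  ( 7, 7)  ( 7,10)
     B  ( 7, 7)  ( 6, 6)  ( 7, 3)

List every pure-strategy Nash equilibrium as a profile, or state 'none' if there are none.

Nash profiles: (A,R), (B,P)

(A,P): not NE [P1→B gives 7>4; P2→R gives 10>3]
(A,Q): not NE [P2→R gives 10>7]
(A,R): NE
(B,P): NE
(B,Q): not NE [P1→A gives 7>6; P2→P gives 7>6]
(B,R): not NE [P2→P gives 7>3]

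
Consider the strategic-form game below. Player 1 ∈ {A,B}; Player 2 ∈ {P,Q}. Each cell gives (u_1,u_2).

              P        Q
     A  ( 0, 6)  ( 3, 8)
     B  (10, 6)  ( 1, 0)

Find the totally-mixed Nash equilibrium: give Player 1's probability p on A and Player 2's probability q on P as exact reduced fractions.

P1 indiff ⇒ q·0+(1-q)·3 = q·10+(1-q)·1 ⇒ q(-10) = (1-q)(-2) ⇒ q = 1/6
P2 indiff ⇒ p·6+(1-p)·6 = p·8+(1-p)·0 ⇒ p(-2) = (1-p)(-6) ⇒ p = 3/4

P1 mixes 3/4 on A; P2 mixes 1/6 on P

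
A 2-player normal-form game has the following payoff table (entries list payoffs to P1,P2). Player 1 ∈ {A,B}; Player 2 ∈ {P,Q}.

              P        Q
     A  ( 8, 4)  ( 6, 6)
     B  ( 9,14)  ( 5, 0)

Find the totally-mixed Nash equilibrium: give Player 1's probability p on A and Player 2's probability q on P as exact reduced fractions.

(p,q) = (7/8, 1/2)

P1 indiff ⇒ q·8+(1-q)·6 = q·9+(1-q)·5 ⇒ q(-1) = (1-q)(-1) ⇒ q = 1/2
P2 indiff ⇒ p·4+(1-p)·14 = p·6+(1-p)·0 ⇒ p(-2) = (1-p)(-14) ⇒ p = 7/8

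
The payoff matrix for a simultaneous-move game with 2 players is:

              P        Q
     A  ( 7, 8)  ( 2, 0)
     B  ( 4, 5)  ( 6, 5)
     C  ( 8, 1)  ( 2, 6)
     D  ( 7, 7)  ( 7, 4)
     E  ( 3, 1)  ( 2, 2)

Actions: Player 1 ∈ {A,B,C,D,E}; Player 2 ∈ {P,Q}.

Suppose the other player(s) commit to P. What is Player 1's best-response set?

argmax u_1 = {C}

u_1(A vs P) = 7
u_1(B vs P) = 4
u_1(C vs P) = 8
u_1(D vs P) = 7
u_1(E vs P) = 3
max payoff 8 at {C}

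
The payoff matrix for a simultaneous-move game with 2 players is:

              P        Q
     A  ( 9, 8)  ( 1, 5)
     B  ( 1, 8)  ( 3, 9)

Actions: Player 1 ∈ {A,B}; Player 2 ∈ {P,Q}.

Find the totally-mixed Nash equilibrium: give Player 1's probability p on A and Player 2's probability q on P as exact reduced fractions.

(p,q) = (1/4, 1/5)

P1 indiff ⇒ q·9+(1-q)·1 = q·1+(1-q)·3 ⇒ q(8) = (1-q)(2) ⇒ q = 1/5
P2 indiff ⇒ p·8+(1-p)·8 = p·5+(1-p)·9 ⇒ p(3) = (1-p)(1) ⇒ p = 1/4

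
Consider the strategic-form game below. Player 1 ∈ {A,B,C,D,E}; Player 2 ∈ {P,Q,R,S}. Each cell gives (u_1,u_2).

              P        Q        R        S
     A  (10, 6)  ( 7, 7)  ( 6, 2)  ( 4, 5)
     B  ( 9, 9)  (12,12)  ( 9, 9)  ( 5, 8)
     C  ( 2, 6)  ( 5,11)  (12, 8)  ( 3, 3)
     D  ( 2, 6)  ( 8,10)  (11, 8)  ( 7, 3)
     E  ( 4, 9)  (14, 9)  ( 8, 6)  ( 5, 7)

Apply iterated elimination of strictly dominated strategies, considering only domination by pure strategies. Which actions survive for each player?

P2 drop R (Q beats it: A:7>2 B:12>9 C:11>8 D:10>8 E:9>6)
P1 drop C (A beats it: P:10>2 Q:7>5 S:4>3)
P2 drop S (P beats it: A:6>5 B:9>8 D:6>3 E:9>7)
P1 drop D (B beats it: P:9>2 Q:12>8)
P1→{A,B,E} P2→{P,Q}

IESDS → P1:{A,B,E} P2:{P,Q}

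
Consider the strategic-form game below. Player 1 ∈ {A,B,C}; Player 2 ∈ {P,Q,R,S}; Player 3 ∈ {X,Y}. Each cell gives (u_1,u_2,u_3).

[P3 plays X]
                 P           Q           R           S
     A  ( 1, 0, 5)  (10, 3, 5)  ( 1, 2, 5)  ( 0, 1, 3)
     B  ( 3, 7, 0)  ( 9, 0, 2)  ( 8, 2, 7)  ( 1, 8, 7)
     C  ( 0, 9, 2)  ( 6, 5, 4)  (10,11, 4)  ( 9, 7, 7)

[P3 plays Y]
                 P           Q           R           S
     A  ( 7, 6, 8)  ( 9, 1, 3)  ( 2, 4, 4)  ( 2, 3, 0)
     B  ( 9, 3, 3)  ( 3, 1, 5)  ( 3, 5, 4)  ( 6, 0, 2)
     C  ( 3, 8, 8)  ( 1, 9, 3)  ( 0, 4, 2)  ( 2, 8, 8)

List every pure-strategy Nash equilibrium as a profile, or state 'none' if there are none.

Nash profiles: (A,Q,X), (C,R,X)

(A,P,X): not NE [P1→B gives 3>1; P2→Q gives 3>0; P3→Y gives 8>5]
(A,P,Y): not NE [P1→B gives 9>7]
(A,Q,X): NE
(A,Q,Y): not NE [P2→P gives 6>1; P3→X gives 5>3]
(A,R,X): not NE [P1→C gives 10>1; P2→Q gives 3>2]
(A,R,Y): not NE [P1→B gives 3>2; P2→P gives 6>4; P3→X gives 5>4]
(A,S,X): not NE [P1→C gives 9>0; P2→Q gives 3>1]
(A,S,Y): not NE [P1→B gives 6>2; P2→P gives 6>3; P3→X gives 3>0]
(B,P,X): not NE [P2→S gives 8>7; P3→Y gives 3>0]
(B,P,Y): not NE [P2→R gives 5>3]
(B,Q,X): not NE [P1→A gives 10>9; P2→S gives 8>0; P3→Y gives 5>2]
(B,Q,Y): not NE [P1→A gives 9>3; P2→R gives 5>1]
(B,R,X): not NE [P1→C gives 10>8; P2→S gives 8>2]
(B,R,Y): not NE [P3→X gives 7>4]
(B,S,X): not NE [P1→C gives 9>1]
(B,S,Y): not NE [P2→R gives 5>0; P3→X gives 7>2]
(C,P,X): not NE [P1→B gives 3>0; P2→R gives 11>9; P3→Y gives 8>2]
(C,P,Y): not NE [P1→B gives 9>3; P2→Q gives 9>8]
(C,Q,X): not NE [P1→A gives 10>6; P2→R gives 11>5]
(C,Q,Y): not NE [P1→A gives 9>1; P3→X gives 4>3]
(C,R,X): NE
(C,R,Y): not NE [P1→B gives 3>0; P2→Q gives 9>4; P3→X gives 4>2]
(C,S,X): not NE [P2→R gives 11>7; P3→Y gives 8>7]
(C,S,Y): not NE [P1→B gives 6>2; P2→Q gives 9>8]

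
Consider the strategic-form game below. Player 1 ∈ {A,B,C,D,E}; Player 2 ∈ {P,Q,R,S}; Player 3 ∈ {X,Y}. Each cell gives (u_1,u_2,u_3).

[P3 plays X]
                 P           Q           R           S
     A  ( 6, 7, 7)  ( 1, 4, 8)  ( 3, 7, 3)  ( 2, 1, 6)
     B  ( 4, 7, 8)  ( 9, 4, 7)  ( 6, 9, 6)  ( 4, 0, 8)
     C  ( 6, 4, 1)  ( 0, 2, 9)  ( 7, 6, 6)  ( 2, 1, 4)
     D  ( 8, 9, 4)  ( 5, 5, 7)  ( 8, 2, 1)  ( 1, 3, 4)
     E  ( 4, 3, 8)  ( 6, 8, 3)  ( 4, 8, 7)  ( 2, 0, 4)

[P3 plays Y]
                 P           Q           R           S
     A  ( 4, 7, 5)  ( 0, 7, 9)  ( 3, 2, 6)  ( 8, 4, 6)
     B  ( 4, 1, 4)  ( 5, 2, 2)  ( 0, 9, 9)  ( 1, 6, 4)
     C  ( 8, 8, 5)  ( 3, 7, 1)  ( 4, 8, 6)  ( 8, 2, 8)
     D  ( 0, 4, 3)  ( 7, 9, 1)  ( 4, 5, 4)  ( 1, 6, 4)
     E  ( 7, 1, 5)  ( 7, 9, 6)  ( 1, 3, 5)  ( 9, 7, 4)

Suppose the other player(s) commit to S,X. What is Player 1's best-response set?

u_1(A vs S,X) = 2
u_1(B vs S,X) = 4
u_1(C vs S,X) = 2
u_1(D vs S,X) = 1
u_1(E vs S,X) = 2
max payoff 4 at {B}

P1 best: {B}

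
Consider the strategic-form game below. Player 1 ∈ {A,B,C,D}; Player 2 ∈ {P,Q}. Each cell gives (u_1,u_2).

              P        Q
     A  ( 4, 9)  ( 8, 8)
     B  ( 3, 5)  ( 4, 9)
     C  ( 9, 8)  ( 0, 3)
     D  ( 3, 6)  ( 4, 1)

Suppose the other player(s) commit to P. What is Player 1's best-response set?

u_1(A vs P) = 4
u_1(B vs P) = 3
u_1(C vs P) = 9
u_1(D vs P) = 3
max payoff 9 at {C}

BR_1 = {C}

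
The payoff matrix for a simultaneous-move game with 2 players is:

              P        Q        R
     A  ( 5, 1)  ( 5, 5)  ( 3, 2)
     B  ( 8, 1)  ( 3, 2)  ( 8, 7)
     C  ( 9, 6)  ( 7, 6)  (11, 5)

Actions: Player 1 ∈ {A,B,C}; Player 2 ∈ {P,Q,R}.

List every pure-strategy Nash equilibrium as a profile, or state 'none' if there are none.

(A,P): not NE [P1→C gives 9>5; P2→Q gives 5>1]
(A,Q): not NE [P1→C gives 7>5]
(A,R): not NE [P1→C gives 11>3; P2→Q gives 5>2]
(B,P): not NE [P1→C gives 9>8; P2→R gives 7>1]
(B,Q): not NE [P1→C gives 7>3; P2→R gives 7>2]
(B,R): not NE [P1→C gives 11>8]
(C,P): NE
(C,Q): NE
(C,R): not NE [P2→Q gives 6>5]

NE set: (C,P), (C,Q)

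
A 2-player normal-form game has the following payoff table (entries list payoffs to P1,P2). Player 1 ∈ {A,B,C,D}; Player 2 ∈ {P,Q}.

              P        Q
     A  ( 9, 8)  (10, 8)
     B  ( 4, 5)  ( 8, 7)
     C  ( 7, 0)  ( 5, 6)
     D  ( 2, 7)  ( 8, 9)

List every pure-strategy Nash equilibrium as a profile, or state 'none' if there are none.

(A,P): NE
(A,Q): NE
(B,P): not NE [P1→A gives 9>4; P2→Q gives 7>5]
(B,Q): not NE [P1→A gives 10>8]
(C,P): not NE [P1→A gives 9>7; P2→Q gives 6>0]
(C,Q): not NE [P1→A gives 10>5]
(D,P): not NE [P1→A gives 9>2; P2→Q gives 9>7]
(D,Q): not NE [P1→A gives 10>8]

Nash profiles: (A,P), (A,Q)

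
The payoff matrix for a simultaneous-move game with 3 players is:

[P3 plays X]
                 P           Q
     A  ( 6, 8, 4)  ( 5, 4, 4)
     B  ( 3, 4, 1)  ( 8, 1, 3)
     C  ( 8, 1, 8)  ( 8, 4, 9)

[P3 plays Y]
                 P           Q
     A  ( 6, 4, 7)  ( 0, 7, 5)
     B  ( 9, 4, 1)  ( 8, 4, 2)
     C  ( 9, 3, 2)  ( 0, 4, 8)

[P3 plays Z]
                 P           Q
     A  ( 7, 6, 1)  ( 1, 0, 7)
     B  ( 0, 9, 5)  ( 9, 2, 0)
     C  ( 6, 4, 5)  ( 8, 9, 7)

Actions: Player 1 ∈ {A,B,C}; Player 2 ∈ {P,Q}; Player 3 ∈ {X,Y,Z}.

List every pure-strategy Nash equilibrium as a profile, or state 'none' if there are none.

(A,P,X): not NE [P1→C gives 8>6; P3→Y gives 7>4]
(A,P,Y): not NE [P1→C gives 9>6; P2→Q gives 7>4]
(A,P,Z): not NE [P3→Y gives 7>1]
(A,Q,X): not NE [P1→C gives 8>5; P2→P gives 8>4; P3→Z gives 7>4]
(A,Q,Y): not NE [P1→B gives 8>0; P3→Z gives 7>5]
(A,Q,Z): not NE [P1→B gives 9>1; P2→P gives 6>0]
(B,P,X): not NE [P1→C gives 8>3; P3→Z gives 5>1]
(B,P,Y): not NE [P3→Z gives 5>1]
(B,P,Z): not NE [P1→A gives 7>0]
(B,Q,X): not NE [P2→P gives 4>1]
(B,Q,Y): not NE [P3→X gives 3>2]
(B,Q,Z): not NE [P2→P gives 9>2; P3→X gives 3>0]
(C,P,X): not NE [P2→Q gives 4>1]
(C,P,Y): not NE [P2→Q gives 4>3; P3→X gives 8>2]
(C,P,Z): not NE [P1→A gives 7>6; P2→Q gives 9>4; P3→X gives 8>5]
(C,Q,X): NE
(C,Q,Y): not NE [P1→B gives 8>0; P3→X gives 9>8]
(C,Q,Z): not NE [P1→B gives 9>8; P3→X gives 9>7]

PSNE = {(C,Q,X)}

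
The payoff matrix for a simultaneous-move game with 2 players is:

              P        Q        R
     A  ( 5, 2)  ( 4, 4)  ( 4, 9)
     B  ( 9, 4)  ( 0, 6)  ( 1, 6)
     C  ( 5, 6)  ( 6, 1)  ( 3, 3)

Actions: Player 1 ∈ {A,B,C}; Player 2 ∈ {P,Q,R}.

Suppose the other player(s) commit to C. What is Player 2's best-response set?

u_2(P vs C) = 6
u_2(Q vs C) = 1
u_2(R vs C) = 3
max payoff 6 at {P}

P2 best: {P}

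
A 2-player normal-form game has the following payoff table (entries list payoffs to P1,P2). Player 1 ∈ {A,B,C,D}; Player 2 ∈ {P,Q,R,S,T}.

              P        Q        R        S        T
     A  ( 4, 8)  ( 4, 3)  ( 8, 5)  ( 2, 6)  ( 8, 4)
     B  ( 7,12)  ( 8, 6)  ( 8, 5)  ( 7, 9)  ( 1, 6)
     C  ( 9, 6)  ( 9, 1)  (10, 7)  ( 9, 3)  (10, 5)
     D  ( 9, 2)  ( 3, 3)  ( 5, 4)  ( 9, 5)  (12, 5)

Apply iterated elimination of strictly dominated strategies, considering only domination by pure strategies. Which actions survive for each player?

IESDS → P1:{C,D} P2:{R,S,T}

P1 drop A (C beats it: P:9>4 Q:9>4 R:10>8 S:9>2 T:10>8)
P1 drop B (C beats it: P:9>7 Q:9>8 R:10>8 S:9>7 T:10>1)
P2 drop P (R beats it: C:7>6 D:4>2)
P2 drop Q (R beats it: C:7>1 D:4>3)
P1→{C,D} P2→{R,S,T}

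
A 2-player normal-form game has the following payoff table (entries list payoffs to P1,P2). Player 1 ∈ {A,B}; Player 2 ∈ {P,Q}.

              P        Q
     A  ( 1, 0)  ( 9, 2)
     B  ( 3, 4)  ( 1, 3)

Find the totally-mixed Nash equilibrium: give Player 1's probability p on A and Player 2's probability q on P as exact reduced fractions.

P1 indiff ⇒ q·1+(1-q)·9 = q·3+(1-q)·1 ⇒ q(-2) = (1-q)(-8) ⇒ q = 4/5
P2 indiff ⇒ p·0+(1-p)·4 = p·2+(1-p)·3 ⇒ p(-2) = (1-p)(-1) ⇒ p = 1/3

(p,q) = (1/3, 4/5)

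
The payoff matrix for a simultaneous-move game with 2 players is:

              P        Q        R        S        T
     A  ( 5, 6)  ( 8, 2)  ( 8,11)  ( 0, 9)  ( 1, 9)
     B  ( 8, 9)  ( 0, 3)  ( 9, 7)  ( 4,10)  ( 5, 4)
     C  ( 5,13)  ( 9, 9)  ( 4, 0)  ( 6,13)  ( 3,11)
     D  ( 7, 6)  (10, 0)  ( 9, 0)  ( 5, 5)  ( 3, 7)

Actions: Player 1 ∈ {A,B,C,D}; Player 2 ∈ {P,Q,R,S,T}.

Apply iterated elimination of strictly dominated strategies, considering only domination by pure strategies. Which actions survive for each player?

P1 drop A (D beats it: P:7>5 Q:10>8 R:9>8 S:5>0 T:3>1)
P2 drop Q (P beats it: B:9>3 C:13>9 D:6>0)
P2 drop R (P beats it: B:9>7 C:13>0 D:6>0)
P1→{B,C,D} P2→{P,S,T}

Survivors P1:{B,C,D} P2:{P,S,T}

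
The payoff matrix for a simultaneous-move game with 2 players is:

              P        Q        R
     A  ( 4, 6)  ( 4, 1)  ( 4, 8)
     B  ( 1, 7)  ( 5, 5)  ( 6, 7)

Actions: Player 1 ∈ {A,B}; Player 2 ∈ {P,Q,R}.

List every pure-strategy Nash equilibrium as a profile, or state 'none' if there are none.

(A,P): not NE [P2→R gives 8>6]
(A,Q): not NE [P1→B gives 5>4; P2→R gives 8>1]
(A,R): not NE [P1→B gives 6>4]
(B,P): not NE [P1→A gives 4>1]
(B,Q): not NE [P2→R gives 7>5]
(B,R): NE

PSNE = {(B,R)}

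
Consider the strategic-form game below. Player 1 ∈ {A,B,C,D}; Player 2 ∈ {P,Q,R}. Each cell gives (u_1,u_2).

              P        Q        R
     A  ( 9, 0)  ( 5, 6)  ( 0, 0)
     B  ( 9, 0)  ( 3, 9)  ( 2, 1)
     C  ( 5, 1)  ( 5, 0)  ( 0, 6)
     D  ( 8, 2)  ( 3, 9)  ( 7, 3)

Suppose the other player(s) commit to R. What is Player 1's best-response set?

u_1(A vs R) = 0
u_1(B vs R) = 2
u_1(C vs R) = 0
u_1(D vs R) = 7
max payoff 7 at {D}

P1 best: {D}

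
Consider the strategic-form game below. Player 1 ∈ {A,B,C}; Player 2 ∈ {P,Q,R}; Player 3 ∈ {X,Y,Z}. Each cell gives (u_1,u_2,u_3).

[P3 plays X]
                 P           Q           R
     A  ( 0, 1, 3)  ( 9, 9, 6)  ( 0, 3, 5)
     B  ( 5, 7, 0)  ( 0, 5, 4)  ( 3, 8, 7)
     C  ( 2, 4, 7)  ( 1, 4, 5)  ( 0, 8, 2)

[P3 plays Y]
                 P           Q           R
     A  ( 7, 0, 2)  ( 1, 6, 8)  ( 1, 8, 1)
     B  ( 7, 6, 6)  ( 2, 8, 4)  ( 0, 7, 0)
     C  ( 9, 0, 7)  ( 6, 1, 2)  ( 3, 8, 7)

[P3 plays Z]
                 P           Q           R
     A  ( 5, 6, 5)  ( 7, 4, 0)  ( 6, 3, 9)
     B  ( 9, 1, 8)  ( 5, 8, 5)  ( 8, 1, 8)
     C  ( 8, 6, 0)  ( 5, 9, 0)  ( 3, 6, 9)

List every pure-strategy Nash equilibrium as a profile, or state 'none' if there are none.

(A,P,X): not NE [P1→B gives 5>0; P2→Q gives 9>1; P3→Z gives 5>3]
(A,P,Y): not NE [P1→C gives 9>7; P2→R gives 8>0; P3→Z gives 5>2]
(A,P,Z): not NE [P1→B gives 9>5]
(A,Q,X): not NE [P3→Y gives 8>6]
(A,Q,Y): not NE [P1→C gives 6>1; P2→R gives 8>6]
(A,Q,Z): not NE [P2→P gives 6>4; P3→Y gives 8>0]
(A,R,X): not NE [P1→B gives 3>0; P2→Q gives 9>3; P3→Z gives 9>5]
(A,R,Y): not NE [P1→C gives 3>1; P3→Z gives 9>1]
(A,R,Z): not NE [P1→B gives 8>6; P2→P gives 6>3]
(B,P,X): not NE [P2→R gives 8>7; P3→Z gives 8>0]
(B,P,Y): not NE [P1→C gives 9>7; P2→Q gives 8>6; P3→Z gives 8>6]
(B,P,Z): not NE [P2→Q gives 8>1]
(B,Q,X): not NE [P1→A gives 9>0; P2→R gives 8>5; P3→Z gives 5>4]
(B,Q,Y): not NE [P1→C gives 6>2; P3→Z gives 5>4]
(B,Q,Z): not NE [P1→A gives 7>5]
(B,R,X): not NE [P3→Z gives 8>7]
(B,R,Y): not NE [P1→C gives 3>0; P2→Q gives 8>7; P3→Z gives 8>0]
(B,R,Z): not NE [P2→Q gives 8>1]
(C,P,X): not NE [P1→B gives 5>2; P2→R gives 8>4]
(C,P,Y): not NE [P2→R gives 8>0]
(C,P,Z): not NE [P1→B gives 9>8; P2→Q gives 9>6; P3→Y gives 7>0]
(C,Q,X): not NE [P1→A gives 9>1; P2→R gives 8>4]
(C,Q,Y): not NE [P2→R gives 8>1; P3→X gives 5>2]
(C,Q,Z): not NE [P1→A gives 7>5; P3→X gives 5>0]
(C,R,X): not NE [P1→B gives 3>0; P3→Z gives 9>2]
(C,R,Y): not NE [P3→Z gives 9>7]
(C,R,Z): not NE [P1→B gives 8>3; P2→Q gives 9>6]

No pure NE.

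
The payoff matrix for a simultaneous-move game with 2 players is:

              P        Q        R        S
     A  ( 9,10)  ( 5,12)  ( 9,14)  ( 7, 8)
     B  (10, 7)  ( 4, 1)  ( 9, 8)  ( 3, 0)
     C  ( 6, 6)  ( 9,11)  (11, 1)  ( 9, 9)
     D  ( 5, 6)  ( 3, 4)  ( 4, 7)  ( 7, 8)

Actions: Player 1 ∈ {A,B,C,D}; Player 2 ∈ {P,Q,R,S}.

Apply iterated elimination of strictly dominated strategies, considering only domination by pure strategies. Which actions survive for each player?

IESDS → P1:{A,B,C} P2:{P,Q,R}

P1 drop D (C beats it: P:6>5 Q:9>3 R:11>4 S:9>7)
P2 drop S (Q beats it: A:12>8 B:1>0 C:11>9)
P1→{A,B,C} P2→{P,Q,R}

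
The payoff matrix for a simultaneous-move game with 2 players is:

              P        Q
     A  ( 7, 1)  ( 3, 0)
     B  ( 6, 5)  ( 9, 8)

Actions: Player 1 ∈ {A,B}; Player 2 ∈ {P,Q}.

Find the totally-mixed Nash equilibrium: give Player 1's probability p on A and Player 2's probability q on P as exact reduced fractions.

P1 mixes 3/4 on A; P2 mixes 6/7 on P

P1 indiff ⇒ q·7+(1-q)·3 = q·6+(1-q)·9 ⇒ q(1) = (1-q)(6) ⇒ q = 6/7
P2 indiff ⇒ p·1+(1-p)·5 = p·0+(1-p)·8 ⇒ p(1) = (1-p)(3) ⇒ p = 3/4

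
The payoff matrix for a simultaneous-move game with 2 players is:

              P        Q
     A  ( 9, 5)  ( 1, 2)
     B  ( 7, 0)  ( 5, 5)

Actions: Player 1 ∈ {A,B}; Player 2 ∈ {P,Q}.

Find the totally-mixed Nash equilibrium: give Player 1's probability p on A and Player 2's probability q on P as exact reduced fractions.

P1 indiff ⇒ q·9+(1-q)·1 = q·7+(1-q)·5 ⇒ q(2) = (1-q)(4) ⇒ q = 2/3
P2 indiff ⇒ p·5+(1-p)·0 = p·2+(1-p)·5 ⇒ p(3) = (1-p)(5) ⇒ p = 5/8

p=5/8, q=2/3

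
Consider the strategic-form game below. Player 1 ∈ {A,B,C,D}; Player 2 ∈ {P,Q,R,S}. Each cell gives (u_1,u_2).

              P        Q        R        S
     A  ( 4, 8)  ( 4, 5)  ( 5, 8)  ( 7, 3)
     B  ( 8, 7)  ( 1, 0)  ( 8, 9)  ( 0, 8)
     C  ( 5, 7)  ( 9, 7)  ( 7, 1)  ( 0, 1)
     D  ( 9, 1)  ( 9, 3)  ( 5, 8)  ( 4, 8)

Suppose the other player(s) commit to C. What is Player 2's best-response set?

P2 best: {P,Q}

u_2(P vs C) = 7
u_2(Q vs C) = 7
u_2(R vs C) = 1
u_2(S vs C) = 1
max payoff 7 at {P,Q}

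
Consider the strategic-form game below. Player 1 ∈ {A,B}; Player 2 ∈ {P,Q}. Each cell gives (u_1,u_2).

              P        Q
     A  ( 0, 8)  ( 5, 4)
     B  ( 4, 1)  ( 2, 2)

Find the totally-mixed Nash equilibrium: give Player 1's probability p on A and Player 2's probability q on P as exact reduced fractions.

P1 indiff ⇒ q·0+(1-q)·5 = q·4+(1-q)·2 ⇒ q(-4) = (1-q)(-3) ⇒ q = 3/7
P2 indiff ⇒ p·8+(1-p)·1 = p·4+(1-p)·2 ⇒ p(4) = (1-p)(1) ⇒ p = 1/5

P1 mixes 1/5 on A; P2 mixes 3/7 on P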